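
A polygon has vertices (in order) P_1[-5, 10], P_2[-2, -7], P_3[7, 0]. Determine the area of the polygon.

87

Cross-terms: 55, 49, 70  ⇒  Σ = 174
Area = |Σ|/2 = 87.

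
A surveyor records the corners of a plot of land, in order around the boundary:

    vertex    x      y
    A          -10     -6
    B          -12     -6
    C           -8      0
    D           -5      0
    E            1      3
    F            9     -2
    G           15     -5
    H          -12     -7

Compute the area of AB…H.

141

Apply Gauss's area formula: 2A = Σ (x_i·y_{i+1} − x_{i+1}·y_i), indices taken mod 8.
Σ = (-12) + (-48) + (0) + (-15) + (-29) + (-15) + (-165) + (2) = -282
Area = |Σ|/2 = 141.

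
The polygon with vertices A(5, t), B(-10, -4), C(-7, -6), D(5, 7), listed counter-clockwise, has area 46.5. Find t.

9

Write out the shoelace sum; only the two edges meeting at A involve t:
2·Area = [(5·t − 5·7) + (5·(-4) − (-10)·t)] + 13
       = 15·t + -42 = 93
⇒ t = 9.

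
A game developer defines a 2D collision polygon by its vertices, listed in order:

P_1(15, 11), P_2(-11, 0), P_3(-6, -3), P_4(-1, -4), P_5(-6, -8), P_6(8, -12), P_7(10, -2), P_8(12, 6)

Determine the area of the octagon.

Apply Gauss's area formula: 2A = Σ (x_i·y_{i+1} − x_{i+1}·y_i), indices taken mod 8.
Σ = (121) + (33) + (21) + (-16) + (136) + (104) + (84) + (42) = 525
Area = |Σ|/2 = 262.5.

262.5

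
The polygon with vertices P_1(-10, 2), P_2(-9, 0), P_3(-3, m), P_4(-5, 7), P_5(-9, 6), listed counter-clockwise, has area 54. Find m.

-9

Write out the shoelace sum; only the two edges meeting at P_3 involve m:
2·Area = [((-9)·m − (-3)·0) + ((-3)·7 − (-5)·m)] + 93
       = -4·m + 72 = 108
⇒ m = -9.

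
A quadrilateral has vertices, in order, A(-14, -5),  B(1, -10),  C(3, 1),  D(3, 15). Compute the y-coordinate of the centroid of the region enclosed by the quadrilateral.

Apply Gauss's area formula. First the cross-terms c_i = x_i·y_{i+1} − x_{i+1}·y_i:
  145, 31, 42, 195  ⇒  2A = 413, A = 206.5.
Then Σ (y_i + y_{i+1})·c_i = 168, so ȳ = 168 / (6·206.5) = 8/59.

8/59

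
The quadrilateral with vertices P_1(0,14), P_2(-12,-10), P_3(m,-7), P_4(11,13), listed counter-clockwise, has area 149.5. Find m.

-8

The doubled signed area Σ (x_i y_{i+1} − x_{i+1} y_i) is linear in m.
With m=0 it equals 483; the coefficient of m is 23 (from the two edges through P_3).
So 23·m + 483 = 2·149.5 = 299 ⇒ m = -8.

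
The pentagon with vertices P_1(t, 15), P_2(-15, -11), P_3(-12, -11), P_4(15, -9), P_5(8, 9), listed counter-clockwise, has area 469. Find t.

-4

The doubled signed area Σ (x_i y_{i+1} − x_{i+1} y_i) is linear in t.
With t=0 it equals 858; the coefficient of t is -20 (from the two edges through P_1).
So -20·t + 858 = 2·469 = 938 ⇒ t = -4.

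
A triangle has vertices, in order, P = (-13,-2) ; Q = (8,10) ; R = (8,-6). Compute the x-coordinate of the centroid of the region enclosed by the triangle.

1

Apply the shoelace (surveyor's) formula. First the cross-terms c_i = x_i·y_{i+1} − x_{i+1}·y_i:
  -114, -128, -94  ⇒  2A = -336, A = -168.
Then Σ (x_i + x_{i+1})·c_i = -1008, so x̄ = -1008 / (6·(-168)) = 1.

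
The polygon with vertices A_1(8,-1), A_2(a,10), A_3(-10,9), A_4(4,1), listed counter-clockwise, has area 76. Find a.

The doubled signed area Σ (x_i y_{i+1} − x_{i+1} y_i) is linear in a.
With a=0 it equals 122; the coefficient of a is 10 (from the two edges through A_2).
So 10·a + 122 = 2·76 = 152 ⇒ a = 3.

3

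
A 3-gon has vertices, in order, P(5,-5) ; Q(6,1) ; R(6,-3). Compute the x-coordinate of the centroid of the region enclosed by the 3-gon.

Apply the shoelace formula. First the cross-terms c_i = x_i·y_{i+1} − x_{i+1}·y_i:
  35, -24, -15  ⇒  2A = -4, A = -2.
Then Σ (x_i + x_{i+1})·c_i = -68, so x̄ = -68 / (6·(-2)) = 17/3.

17/3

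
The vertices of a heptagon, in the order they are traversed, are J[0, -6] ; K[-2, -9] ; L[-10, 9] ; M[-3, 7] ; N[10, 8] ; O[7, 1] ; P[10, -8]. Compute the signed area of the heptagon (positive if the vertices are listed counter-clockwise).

Σ = (-12) + (-108) + (-43) + (-94) + (-46) + (-66) + (-60) = -429
Signed area = Σ/2 = -214.5 (negative ⇒ clockwise traversal).

-214.5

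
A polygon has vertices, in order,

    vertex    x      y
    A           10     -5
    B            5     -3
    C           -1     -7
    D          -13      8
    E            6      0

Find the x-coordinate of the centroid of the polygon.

-203/132

Apply the shoelace (surveyor's) formula. First the cross-terms c_i = x_i·y_{i+1} − x_{i+1}·y_i:
  -5, -38, -99, -48, -30  ⇒  2A = -220, A = -110.
Then Σ (x_i + x_{i+1})·c_i = 1015, so x̄ = 1015 / (6·(-110)) = -203/132.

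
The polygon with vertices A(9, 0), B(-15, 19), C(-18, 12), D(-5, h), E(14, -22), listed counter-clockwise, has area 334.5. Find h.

1

Write out the shoelace sum; only the two edges meeting at D involve h:
2·Area = [((-18)·h − (-5)·12) + ((-5)·(-22) − 14·h)] + 531
       = -32·h + 701 = 669
⇒ h = 1.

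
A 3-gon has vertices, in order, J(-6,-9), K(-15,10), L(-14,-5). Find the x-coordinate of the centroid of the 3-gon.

Apply Gauss's area formula. First the cross-terms c_i = x_i·y_{i+1} − x_{i+1}·y_i:
  -195, 215, 96  ⇒  2A = 116, A = 58.
Then Σ (x_i + x_{i+1})·c_i = -4060, so x̄ = -4060 / (6·58) = -35/3.

-35/3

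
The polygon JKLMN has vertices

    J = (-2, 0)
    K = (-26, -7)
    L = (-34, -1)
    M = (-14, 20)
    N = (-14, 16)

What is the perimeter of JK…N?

88

|JK| = √((-24)² + (-7)²) = √625 = 25
|KL| = √((-8)² + (6)²) = √100 = 10
|LM| = √((20)² + (21)²) = √841 = 29
|MN| = √((0)² + (-4)²) = √16 = 4
|NJ| = √((12)² + (-16)²) = √400 = 20
Perimeter = 25 + 10 + 29 + 4 + 20 = 88.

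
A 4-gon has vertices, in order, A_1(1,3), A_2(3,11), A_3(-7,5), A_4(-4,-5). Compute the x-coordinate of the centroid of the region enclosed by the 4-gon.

Apply Gauss's area formula. First the cross-terms c_i = x_i·y_{i+1} − x_{i+1}·y_i:
  2, 92, 55, -7  ⇒  2A = 142, A = 71.
Then Σ (x_i + x_{i+1})·c_i = -944, so x̄ = -944 / (6·71) = -472/213.

-472/213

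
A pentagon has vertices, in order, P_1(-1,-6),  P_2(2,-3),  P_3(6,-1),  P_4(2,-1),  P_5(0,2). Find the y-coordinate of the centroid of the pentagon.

-65/33

Apply the shoelace formula. First the cross-terms c_i = x_i·y_{i+1} − x_{i+1}·y_i:
  15, 16, -4, 4, 2  ⇒  2A = 33, A = 16.5.
Then Σ (y_i + y_{i+1})·c_i = -195, so ȳ = -195 / (6·16.5) = -65/33.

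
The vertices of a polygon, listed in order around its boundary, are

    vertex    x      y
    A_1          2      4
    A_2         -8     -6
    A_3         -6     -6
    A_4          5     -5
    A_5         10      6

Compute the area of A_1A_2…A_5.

100

Cross-terms: 20, 12, 60, 80, 28  ⇒  Σ = 200
Area = |Σ|/2 = 100.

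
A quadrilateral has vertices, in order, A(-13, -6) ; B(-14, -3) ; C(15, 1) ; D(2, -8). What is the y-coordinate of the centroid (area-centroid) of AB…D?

Apply the shoelace formula. First the cross-terms c_i = x_i·y_{i+1} − x_{i+1}·y_i:
  -45, 31, -122, -116  ⇒  2A = -252, A = -126.
Then Σ (y_i + y_{i+1})·c_i = 2821, so ȳ = 2821 / (6·(-126)) = -403/108.

-403/108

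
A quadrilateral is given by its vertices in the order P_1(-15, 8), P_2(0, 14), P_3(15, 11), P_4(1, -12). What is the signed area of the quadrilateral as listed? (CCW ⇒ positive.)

Apply Gauss's area formula: 2A = Σ (x_i·y_{i+1} − x_{i+1}·y_i), indices taken mod 4.
Cross-terms: -210, -210, -191, -172  ⇒  Σ = -783
Signed area = Σ/2 = -391.5 (negative ⇒ clockwise traversal).

-391.5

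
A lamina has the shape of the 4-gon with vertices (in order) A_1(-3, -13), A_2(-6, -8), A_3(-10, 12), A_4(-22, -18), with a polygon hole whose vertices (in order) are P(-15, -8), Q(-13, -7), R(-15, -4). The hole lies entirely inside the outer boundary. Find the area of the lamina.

Outer boundary:
Σ = (-54) + (-152) + (444) + (232) = 470
Area = |Σ|/2 = 235.
Hole:
Apply the shoelace (surveyor's) formula: 2A = Σ (x_i·y_{i+1} − x_{i+1}·y_i), indices taken mod 3.
P→Q: (-15)(-7) − (-13)(-8) = 1
Q→R: (-13)(-4) − (-15)(-7) = -53
R→P: (-15)(-8) − (-15)(-4) = 60
Σ = 8
Area = |Σ|/2 = 4.
Net area = 235 − 4 = 231.

231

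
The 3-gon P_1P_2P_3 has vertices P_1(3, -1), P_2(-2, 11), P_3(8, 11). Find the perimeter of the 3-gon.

36

|P_1P_2| = √((-5)² + (12)²) = √169 = 13
|P_2P_3| = √((10)² + (0)²) = √100 = 10
|P_3P_1| = √((-5)² + (-12)²) = √169 = 13
Perimeter = 13 + 10 + 13 = 36.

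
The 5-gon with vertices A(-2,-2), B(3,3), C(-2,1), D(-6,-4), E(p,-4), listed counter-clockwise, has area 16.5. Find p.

-3

Write out the shoelace sum; only the two edges meeting at E involve p:
2·Area = [((-6)·(-4) − p·(-4)) + (p·(-2) − (-2)·(-4))] + 23
       = 2·p + 39 = 33
⇒ p = -3.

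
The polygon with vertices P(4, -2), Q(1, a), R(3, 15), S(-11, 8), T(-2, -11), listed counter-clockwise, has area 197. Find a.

3

Write out the shoelace sum; only the two edges meeting at Q involve a:
2·Area = [(4·a − 1·(-2)) + (1·15 − 3·a)] + 374
       = 1·a + 391 = 394
⇒ a = 3.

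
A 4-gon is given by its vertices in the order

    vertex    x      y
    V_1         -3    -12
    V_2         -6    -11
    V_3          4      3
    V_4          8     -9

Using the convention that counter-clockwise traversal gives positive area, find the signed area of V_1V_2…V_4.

-98

Apply the shoelace (surveyor's) formula: 2A = Σ (x_i·y_{i+1} − x_{i+1}·y_i), indices taken mod 4.
Cross-terms: -39, 26, -60, -123  ⇒  Σ = -196
Signed area = Σ/2 = -98 (negative ⇒ clockwise traversal).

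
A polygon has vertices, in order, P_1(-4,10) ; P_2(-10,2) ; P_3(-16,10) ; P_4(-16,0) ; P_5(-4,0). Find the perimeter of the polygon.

|P_1P_2| = √((-6)² + (-8)²) = √100 = 10
|P_2P_3| = √((-6)² + (8)²) = √100 = 10
|P_3P_4| = √((0)² + (-10)²) = √100 = 10
|P_4P_5| = √((12)² + (0)²) = √144 = 12
|P_5P_1| = √((0)² + (10)²) = √100 = 10
Perimeter = 10 + 10 + 10 + 12 + 10 = 52.

52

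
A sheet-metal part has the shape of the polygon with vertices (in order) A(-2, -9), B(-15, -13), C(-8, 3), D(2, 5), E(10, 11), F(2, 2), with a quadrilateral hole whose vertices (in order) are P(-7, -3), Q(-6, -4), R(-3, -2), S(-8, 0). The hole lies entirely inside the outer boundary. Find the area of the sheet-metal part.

Outer boundary:
Apply the surveyor's formula: 2A = Σ (x_i·y_{i+1} − x_{i+1}·y_i), indices taken mod 6.
Σ = (-109) + (-149) + (-46) + (-28) + (-2) + (-14) = -348
Area = |Σ|/2 = 174.
Hole:
Apply the shoelace formula: 2A = Σ (x_i·y_{i+1} − x_{i+1}·y_i), indices taken mod 4.
Σ = (10) + (0) + (-16) + (24) = 18
Area = |Σ|/2 = 9.
Net area = 174 − 9 = 165.

165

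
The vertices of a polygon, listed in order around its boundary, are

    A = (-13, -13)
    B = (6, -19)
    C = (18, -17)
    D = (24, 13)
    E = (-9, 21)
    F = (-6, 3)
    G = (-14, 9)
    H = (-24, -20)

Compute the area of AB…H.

1231.5

Cross-terms: 325, 240, 642, 621, 99, -12, 496, 52  ⇒  Σ = 2463
Area = |Σ|/2 = 1231.5.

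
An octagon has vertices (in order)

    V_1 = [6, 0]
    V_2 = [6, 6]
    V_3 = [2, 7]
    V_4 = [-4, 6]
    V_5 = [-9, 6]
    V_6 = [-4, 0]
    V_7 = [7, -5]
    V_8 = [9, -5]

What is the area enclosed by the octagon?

110

Σ = (36) + (30) + (40) + (30) + (24) + (20) + (10) + (30) = 220
Area = |Σ|/2 = 110.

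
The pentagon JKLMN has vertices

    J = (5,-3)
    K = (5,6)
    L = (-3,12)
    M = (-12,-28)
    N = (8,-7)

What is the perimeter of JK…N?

|JK| = √((0)² + (9)²) = √81 = 9
|KL| = √((-8)² + (6)²) = √100 = 10
|LM| = √((-9)² + (-40)²) = √1681 = 41
|MN| = √((20)² + (21)²) = √841 = 29
|NJ| = √((-3)² + (4)²) = √25 = 5
Perimeter = 9 + 10 + 41 + 29 + 5 = 94.

94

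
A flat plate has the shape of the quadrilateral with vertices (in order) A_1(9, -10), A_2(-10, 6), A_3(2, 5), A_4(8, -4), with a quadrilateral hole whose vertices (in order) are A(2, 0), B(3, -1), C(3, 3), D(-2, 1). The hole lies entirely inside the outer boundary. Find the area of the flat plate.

Outer boundary:
Σ = (-46) + (-62) + (-48) + (-44) = -200
Area = |Σ|/2 = 100.
Hole:
Σ = (-2) + (12) + (9) + (-2) = 17
Area = |Σ|/2 = 8.5.
Net area = 100 − 8.5 = 91.5.

91.5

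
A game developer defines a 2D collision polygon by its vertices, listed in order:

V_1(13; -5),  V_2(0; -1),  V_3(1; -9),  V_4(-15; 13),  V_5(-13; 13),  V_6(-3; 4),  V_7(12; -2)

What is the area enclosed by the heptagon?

124.5

Cross-terms: -13, 1, -122, -26, -13, -42, -34  ⇒  Σ = -249
Area = |Σ|/2 = 124.5.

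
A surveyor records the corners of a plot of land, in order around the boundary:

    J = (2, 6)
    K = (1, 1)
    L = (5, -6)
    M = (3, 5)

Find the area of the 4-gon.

18

Apply the shoelace (surveyor's) formula: 2A = Σ (x_i·y_{i+1} − x_{i+1}·y_i), indices taken mod 4.
J→K: (2)(1) − (1)(6) = -4
K→L: (1)(-6) − (5)(1) = -11
L→M: (5)(5) − (3)(-6) = 43
M→J: (3)(6) − (2)(5) = 8
Σ = 36
Area = |Σ|/2 = 18.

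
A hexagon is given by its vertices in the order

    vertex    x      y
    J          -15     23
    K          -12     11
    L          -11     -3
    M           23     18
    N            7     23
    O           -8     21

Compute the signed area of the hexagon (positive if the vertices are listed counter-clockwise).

Cross-terms: 111, 157, -129, 403, 331, 131  ⇒  Σ = 1004
Signed area = Σ/2 = 502 (positive ⇒ counter-clockwise traversal).

502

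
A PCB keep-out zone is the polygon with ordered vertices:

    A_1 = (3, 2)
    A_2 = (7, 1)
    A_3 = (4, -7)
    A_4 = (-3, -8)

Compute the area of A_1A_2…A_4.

A_1→A_2: (3)(1) − (7)(2) = -11
A_2→A_3: (7)(-7) − (4)(1) = -53
A_3→A_4: (4)(-8) − (-3)(-7) = -53
A_4→A_1: (-3)(2) − (3)(-8) = 18
Σ = -99
Area = |Σ|/2 = 49.5.

49.5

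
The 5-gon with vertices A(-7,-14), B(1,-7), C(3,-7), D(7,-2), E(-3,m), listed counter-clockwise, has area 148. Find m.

10

Write out the shoelace sum; only the two edges meeting at E involve m:
2·Area = [(7·m − (-3)·(-2)) + ((-3)·(-14) − (-7)·m)] + 120
       = 14·m + 156 = 296
⇒ m = 10.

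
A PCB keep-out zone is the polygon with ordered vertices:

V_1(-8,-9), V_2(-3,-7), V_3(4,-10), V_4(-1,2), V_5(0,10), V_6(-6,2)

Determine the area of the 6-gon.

102.5

V_1→V_2: (-8)(-7) − (-3)(-9) = 29
V_2→V_3: (-3)(-10) − (4)(-7) = 58
V_3→V_4: (4)(2) − (-1)(-10) = -2
V_4→V_5: (-1)(10) − (0)(2) = -10
V_5→V_6: (0)(2) − (-6)(10) = 60
V_6→V_1: (-6)(-9) − (-8)(2) = 70
Σ = 205
Area = |Σ|/2 = 102.5.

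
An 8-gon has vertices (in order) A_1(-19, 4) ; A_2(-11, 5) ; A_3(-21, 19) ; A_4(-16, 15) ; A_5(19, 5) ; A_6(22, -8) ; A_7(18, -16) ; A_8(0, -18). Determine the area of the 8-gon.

Σ = (-51) + (-104) + (-11) + (-365) + (-262) + (-208) + (-324) + (-342) = -1667
Area = |Σ|/2 = 833.5.

833.5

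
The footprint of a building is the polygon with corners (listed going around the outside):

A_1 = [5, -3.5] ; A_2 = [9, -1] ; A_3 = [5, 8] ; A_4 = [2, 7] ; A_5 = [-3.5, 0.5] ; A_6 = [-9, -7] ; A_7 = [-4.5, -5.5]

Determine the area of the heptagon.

Cross-terms: 26.5, 77, 19, 25.5, 29, 18, 43.25  ⇒  Σ = 238.25
Area = |Σ|/2 = 119.125.

119.125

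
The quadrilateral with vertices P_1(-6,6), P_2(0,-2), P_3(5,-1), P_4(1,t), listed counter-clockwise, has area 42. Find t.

5

The doubled signed area Σ (x_i y_{i+1} − x_{i+1} y_i) is linear in t.
With t=0 it equals 29; the coefficient of t is 11 (from the two edges through P_4).
So 11·t + 29 = 2·42 = 84 ⇒ t = 5.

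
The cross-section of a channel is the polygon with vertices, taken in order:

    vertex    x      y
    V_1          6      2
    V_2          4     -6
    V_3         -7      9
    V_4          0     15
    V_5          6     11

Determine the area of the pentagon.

149.5

Apply Gauss's area formula: 2A = Σ (x_i·y_{i+1} − x_{i+1}·y_i), indices taken mod 5.
V_1→V_2: (6)(-6) − (4)(2) = -44
V_2→V_3: (4)(9) − (-7)(-6) = -6
V_3→V_4: (-7)(15) − (0)(9) = -105
V_4→V_5: (0)(11) − (6)(15) = -90
V_5→V_1: (6)(2) − (6)(11) = -54
Σ = -299
Area = |Σ|/2 = 149.5.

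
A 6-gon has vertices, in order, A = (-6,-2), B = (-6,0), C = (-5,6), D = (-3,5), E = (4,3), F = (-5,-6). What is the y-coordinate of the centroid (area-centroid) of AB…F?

Apply the shoelace formula. First the cross-terms c_i = x_i·y_{i+1} − x_{i+1}·y_i:
  -12, -36, -7, -29, -9, -26  ⇒  2A = -119, A = -59.5.
Then Σ (y_i + y_{i+1})·c_i = -266, so ȳ = -266 / (6·(-59.5)) = 38/51.

38/51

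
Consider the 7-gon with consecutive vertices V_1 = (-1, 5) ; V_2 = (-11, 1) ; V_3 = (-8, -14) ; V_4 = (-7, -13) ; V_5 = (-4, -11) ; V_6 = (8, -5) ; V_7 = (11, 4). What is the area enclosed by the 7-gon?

Cross-terms: 54, 162, 6, 25, 108, 87, 59  ⇒  Σ = 501
Area = |Σ|/2 = 250.5.

250.5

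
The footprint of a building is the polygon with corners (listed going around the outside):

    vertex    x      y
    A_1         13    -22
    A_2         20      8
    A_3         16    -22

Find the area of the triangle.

45

Apply the surveyor's formula: 2A = Σ (x_i·y_{i+1} − x_{i+1}·y_i), indices taken mod 3.
Σ = (544) + (-568) + (-66) = -90
Area = |Σ|/2 = 45.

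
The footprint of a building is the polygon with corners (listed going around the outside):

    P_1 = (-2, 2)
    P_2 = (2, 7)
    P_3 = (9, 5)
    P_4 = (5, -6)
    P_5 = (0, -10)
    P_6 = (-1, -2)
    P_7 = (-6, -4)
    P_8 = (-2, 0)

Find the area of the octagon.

115

Cross-terms: -18, -53, -79, -50, -10, -8, -8, -4  ⇒  Σ = -230
Area = |Σ|/2 = 115.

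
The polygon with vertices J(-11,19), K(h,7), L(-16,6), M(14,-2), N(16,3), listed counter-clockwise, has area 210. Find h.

-2

Write out the shoelace sum; only the two edges meeting at K involve h:
2·Area = [((-11)·7 − h·19) + (h·6 − (-16)·7)] + 359
       = -13·h + 394 = 420
⇒ h = -2.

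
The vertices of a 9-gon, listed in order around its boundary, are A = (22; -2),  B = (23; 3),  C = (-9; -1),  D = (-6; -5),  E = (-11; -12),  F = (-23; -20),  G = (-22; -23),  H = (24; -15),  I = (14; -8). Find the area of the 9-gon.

Apply the shoelace (surveyor's) formula: 2A = Σ (x_i·y_{i+1} − x_{i+1}·y_i), indices taken mod 9.
Σ = (112) + (4) + (39) + (17) + (-56) + (89) + (882) + (18) + (148) = 1253
Area = |Σ|/2 = 626.5.

626.5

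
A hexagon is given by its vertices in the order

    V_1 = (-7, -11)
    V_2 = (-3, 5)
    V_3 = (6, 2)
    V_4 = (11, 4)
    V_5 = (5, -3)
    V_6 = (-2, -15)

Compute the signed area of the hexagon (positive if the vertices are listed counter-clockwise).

V_1→V_2: (-7)(5) − (-3)(-11) = -68
V_2→V_3: (-3)(2) − (6)(5) = -36
V_3→V_4: (6)(4) − (11)(2) = 2
V_4→V_5: (11)(-3) − (5)(4) = -53
V_5→V_6: (5)(-15) − (-2)(-3) = -81
V_6→V_1: (-2)(-11) − (-7)(-15) = -83
Σ = -319
Signed area = Σ/2 = -159.5 (negative ⇒ clockwise traversal).

-159.5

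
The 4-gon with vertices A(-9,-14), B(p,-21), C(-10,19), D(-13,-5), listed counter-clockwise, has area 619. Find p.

25

The doubled signed area Σ (x_i y_{i+1} − x_{i+1} y_i) is linear in p.
With p=0 it equals 413; the coefficient of p is 33 (from the two edges through B).
So 33·p + 413 = 2·619 = 1238 ⇒ p = 25.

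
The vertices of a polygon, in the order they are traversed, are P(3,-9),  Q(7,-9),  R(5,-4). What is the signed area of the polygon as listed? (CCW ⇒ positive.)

10

Apply the shoelace (surveyor's) formula: 2A = Σ (x_i·y_{i+1} − x_{i+1}·y_i), indices taken mod 3.
Cross-terms: 36, 17, -33  ⇒  Σ = 20
Signed area = Σ/2 = 10 (positive ⇒ counter-clockwise traversal).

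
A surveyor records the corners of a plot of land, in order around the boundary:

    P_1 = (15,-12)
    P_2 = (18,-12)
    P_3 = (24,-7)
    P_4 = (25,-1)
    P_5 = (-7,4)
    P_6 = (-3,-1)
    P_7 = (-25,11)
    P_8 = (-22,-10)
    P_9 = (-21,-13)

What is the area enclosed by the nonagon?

709

Apply the shoelace (surveyor's) formula: 2A = Σ (x_i·y_{i+1} − x_{i+1}·y_i), indices taken mod 9.
Cross-terms: 36, 162, 151, 93, 19, -58, 492, 76, 447  ⇒  Σ = 1418
Area = |Σ|/2 = 709.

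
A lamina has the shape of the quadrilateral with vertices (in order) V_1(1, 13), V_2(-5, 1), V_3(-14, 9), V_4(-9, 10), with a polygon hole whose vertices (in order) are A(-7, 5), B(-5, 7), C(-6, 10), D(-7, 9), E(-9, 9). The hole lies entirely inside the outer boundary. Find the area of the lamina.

Outer boundary:
Apply the shoelace formula: 2A = Σ (x_i·y_{i+1} − x_{i+1}·y_i), indices taken mod 4.
V_1→V_2: (1)(1) − (-5)(13) = 66
V_2→V_3: (-5)(9) − (-14)(1) = -31
V_3→V_4: (-14)(10) − (-9)(9) = -59
V_4→V_1: (-9)(13) − (1)(10) = -127
Σ = -151
Area = |Σ|/2 = 75.5.
Hole:
Σ = (-24) + (-8) + (16) + (18) + (18) = 20
Area = |Σ|/2 = 10.
Net area = 75.5 − 10 = 65.5.

65.5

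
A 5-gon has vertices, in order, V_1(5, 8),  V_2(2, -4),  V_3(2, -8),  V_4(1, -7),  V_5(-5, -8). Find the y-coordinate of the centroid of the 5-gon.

Apply the shoelace (surveyor's) formula. First the cross-terms c_i = x_i·y_{i+1} − x_{i+1}·y_i:
  -36, -8, -6, -43, 0  ⇒  2A = -93, A = -46.5.
Then Σ (y_i + y_{i+1})·c_i = 687, so ȳ = 687 / (6·(-46.5)) = -229/93.

-229/93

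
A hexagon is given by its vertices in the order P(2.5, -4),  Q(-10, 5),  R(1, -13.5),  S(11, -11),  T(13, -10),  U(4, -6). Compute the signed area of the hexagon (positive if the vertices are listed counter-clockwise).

P→Q: (2.5)(5) − (-10)(-4) = -27.5
Q→R: (-10)(-13.5) − (1)(5) = 130
R→S: (1)(-11) − (11)(-13.5) = 137.5
S→T: (11)(-10) − (13)(-11) = 33
T→U: (13)(-6) − (4)(-10) = -38
U→P: (4)(-4) − (2.5)(-6) = -1
Σ = 234
Signed area = Σ/2 = 117 (positive ⇒ counter-clockwise traversal).

117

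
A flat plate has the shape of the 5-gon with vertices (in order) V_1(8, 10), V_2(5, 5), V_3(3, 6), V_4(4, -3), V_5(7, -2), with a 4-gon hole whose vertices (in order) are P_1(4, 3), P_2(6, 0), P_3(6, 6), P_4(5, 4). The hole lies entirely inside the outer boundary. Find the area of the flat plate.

30

Outer boundary:
Apply Gauss's area formula: 2A = Σ (x_i·y_{i+1} − x_{i+1}·y_i), indices taken mod 5.
Σ = (-10) + (15) + (-33) + (13) + (86) = 71
Area = |Σ|/2 = 35.5.
Hole:
Apply the shoelace formula: 2A = Σ (x_i·y_{i+1} − x_{i+1}·y_i), indices taken mod 4.
Cross-terms: -18, 36, -6, -1  ⇒  Σ = 11
Area = |Σ|/2 = 5.5.
Net area = 35.5 − 5.5 = 30.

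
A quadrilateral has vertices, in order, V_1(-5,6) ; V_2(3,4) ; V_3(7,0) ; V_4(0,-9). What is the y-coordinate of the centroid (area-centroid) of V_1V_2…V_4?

-35/87

Apply the shoelace formula. First the cross-terms c_i = x_i·y_{i+1} − x_{i+1}·y_i:
  -38, -28, -63, -45  ⇒  2A = -174, A = -87.
Then Σ (y_i + y_{i+1})·c_i = 210, so ȳ = 210 / (6·(-87)) = -35/87.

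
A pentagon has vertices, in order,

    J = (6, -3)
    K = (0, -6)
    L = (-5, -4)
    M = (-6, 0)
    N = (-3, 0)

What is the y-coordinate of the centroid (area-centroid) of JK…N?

Apply Gauss's area formula. First the cross-terms c_i = x_i·y_{i+1} − x_{i+1}·y_i:
  -36, -30, -24, 0, 9  ⇒  2A = -81, A = -40.5.
Then Σ (y_i + y_{i+1})·c_i = 693, so ȳ = 693 / (6·(-40.5)) = -77/27.

-77/27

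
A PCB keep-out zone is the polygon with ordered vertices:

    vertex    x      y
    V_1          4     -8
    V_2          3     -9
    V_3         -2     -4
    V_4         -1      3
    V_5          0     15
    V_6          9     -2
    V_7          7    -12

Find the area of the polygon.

152

Σ = (-12) + (-30) + (-10) + (-15) + (-135) + (-94) + (-8) = -304
Area = |Σ|/2 = 152.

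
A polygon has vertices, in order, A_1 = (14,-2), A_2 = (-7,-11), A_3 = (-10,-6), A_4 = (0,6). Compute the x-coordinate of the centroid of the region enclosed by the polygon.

Apply Gauss's area formula. First the cross-terms c_i = x_i·y_{i+1} − x_{i+1}·y_i:
  -168, -68, -60, -84  ⇒  2A = -380, A = -190.
Then Σ (x_i + x_{i+1})·c_i = -596, so x̄ = -596 / (6·(-190)) = 149/285.

149/285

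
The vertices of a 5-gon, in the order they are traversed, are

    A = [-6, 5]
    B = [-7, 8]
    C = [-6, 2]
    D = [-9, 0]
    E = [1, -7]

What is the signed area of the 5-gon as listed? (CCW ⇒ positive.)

Apply Gauss's area formula: 2A = Σ (x_i·y_{i+1} − x_{i+1}·y_i), indices taken mod 5.
A→B: (-6)(8) − (-7)(5) = -13
B→C: (-7)(2) − (-6)(8) = 34
C→D: (-6)(0) − (-9)(2) = 18
D→E: (-9)(-7) − (1)(0) = 63
E→A: (1)(5) − (-6)(-7) = -37
Σ = 65
Signed area = Σ/2 = 32.5 (positive ⇒ counter-clockwise traversal).

32.5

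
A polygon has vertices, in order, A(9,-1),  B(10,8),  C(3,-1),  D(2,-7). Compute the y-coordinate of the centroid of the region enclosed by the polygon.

0

Apply Gauss's area formula. First the cross-terms c_i = x_i·y_{i+1} − x_{i+1}·y_i:
  82, -34, -19, 61  ⇒  2A = 90, A = 45.
Then Σ (y_i + y_{i+1})·c_i = 0, so ȳ = 0 / (6·45) = 0.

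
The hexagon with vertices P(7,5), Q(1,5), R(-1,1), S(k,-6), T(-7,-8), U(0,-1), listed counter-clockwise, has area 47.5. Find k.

The doubled signed area Σ (x_i y_{i+1} − x_{i+1} y_i) is linear in k.
With k=0 it equals 14; the coefficient of k is -9 (from the two edges through S).
So -9·k + 14 = 2·47.5 = 95 ⇒ k = -9.

-9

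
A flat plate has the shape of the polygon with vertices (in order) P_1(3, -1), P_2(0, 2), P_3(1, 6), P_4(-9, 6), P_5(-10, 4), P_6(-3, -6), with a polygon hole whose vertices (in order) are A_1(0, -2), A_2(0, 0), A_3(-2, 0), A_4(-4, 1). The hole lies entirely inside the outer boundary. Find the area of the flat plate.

Outer boundary:
Apply the surveyor's formula: 2A = Σ (x_i·y_{i+1} − x_{i+1}·y_i), indices taken mod 6.
Σ = (6) + (-2) + (60) + (24) + (72) + (21) = 181
Area = |Σ|/2 = 90.5.
Hole:
Cross-terms: 0, 0, -2, 8  ⇒  Σ = 6
Area = |Σ|/2 = 3.
Net area = 90.5 − 3 = 87.5.

87.5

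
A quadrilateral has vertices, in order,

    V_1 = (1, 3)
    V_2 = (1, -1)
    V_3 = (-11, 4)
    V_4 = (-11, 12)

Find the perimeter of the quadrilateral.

40

|V_1V_2| = √((0)² + (-4)²) = √16 = 4
|V_2V_3| = √((-12)² + (5)²) = √169 = 13
|V_3V_4| = √((0)² + (8)²) = √64 = 8
|V_4V_1| = √((12)² + (-9)²) = √225 = 15
Perimeter = 4 + 13 + 8 + 15 = 40.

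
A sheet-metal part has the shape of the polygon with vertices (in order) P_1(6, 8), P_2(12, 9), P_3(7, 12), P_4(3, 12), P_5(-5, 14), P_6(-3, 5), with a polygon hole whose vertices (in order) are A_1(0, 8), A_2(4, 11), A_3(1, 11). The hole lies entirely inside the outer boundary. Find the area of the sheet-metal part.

Outer boundary:
Apply the shoelace (surveyor's) formula: 2A = Σ (x_i·y_{i+1} − x_{i+1}·y_i), indices taken mod 6.
P_1→P_2: (6)(9) − (12)(8) = -42
P_2→P_3: (12)(12) − (7)(9) = 81
P_3→P_4: (7)(12) − (3)(12) = 48
P_4→P_5: (3)(14) − (-5)(12) = 102
P_5→P_6: (-5)(5) − (-3)(14) = 17
P_6→P_1: (-3)(8) − (6)(5) = -54
Σ = 152
Area = |Σ|/2 = 76.
Hole:
Apply the shoelace formula: 2A = Σ (x_i·y_{i+1} − x_{i+1}·y_i), indices taken mod 3.
Σ = (-32) + (33) + (8) = 9
Area = |Σ|/2 = 4.5.
Net area = 76 − 4.5 = 71.5.

71.5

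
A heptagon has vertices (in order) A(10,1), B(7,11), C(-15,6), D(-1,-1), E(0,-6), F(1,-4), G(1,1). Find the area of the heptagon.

Apply the shoelace formula: 2A = Σ (x_i·y_{i+1} − x_{i+1}·y_i), indices taken mod 7.
Σ = (103) + (207) + (21) + (6) + (6) + (5) + (-9) = 339
Area = |Σ|/2 = 169.5.

169.5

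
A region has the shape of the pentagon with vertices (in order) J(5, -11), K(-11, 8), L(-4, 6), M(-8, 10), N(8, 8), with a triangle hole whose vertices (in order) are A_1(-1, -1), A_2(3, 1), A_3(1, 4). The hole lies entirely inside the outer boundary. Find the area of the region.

181.5

Outer boundary:
Apply the shoelace (surveyor's) formula: 2A = Σ (x_i·y_{i+1} − x_{i+1}·y_i), indices taken mod 5.
Σ = (-81) + (-34) + (8) + (-144) + (-128) = -379
Area = |Σ|/2 = 189.5.
Hole:
Apply the surveyor's formula: 2A = Σ (x_i·y_{i+1} − x_{i+1}·y_i), indices taken mod 3.
Σ = (2) + (11) + (3) = 16
Area = |Σ|/2 = 8.
Net area = 189.5 − 8 = 181.5.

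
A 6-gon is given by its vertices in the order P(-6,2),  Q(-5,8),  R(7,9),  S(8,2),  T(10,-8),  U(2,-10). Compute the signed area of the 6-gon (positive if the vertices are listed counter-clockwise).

-210.5

Apply the surveyor's formula: 2A = Σ (x_i·y_{i+1} − x_{i+1}·y_i), indices taken mod 6.
Σ = (-38) + (-101) + (-58) + (-84) + (-84) + (-56) = -421
Signed area = Σ/2 = -210.5 (negative ⇒ clockwise traversal).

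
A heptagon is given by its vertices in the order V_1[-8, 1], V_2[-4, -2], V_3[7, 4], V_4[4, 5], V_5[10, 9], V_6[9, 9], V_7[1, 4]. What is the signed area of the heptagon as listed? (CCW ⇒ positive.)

46

Σ = (20) + (-2) + (19) + (-14) + (9) + (27) + (33) = 92
Signed area = Σ/2 = 46 (positive ⇒ counter-clockwise traversal).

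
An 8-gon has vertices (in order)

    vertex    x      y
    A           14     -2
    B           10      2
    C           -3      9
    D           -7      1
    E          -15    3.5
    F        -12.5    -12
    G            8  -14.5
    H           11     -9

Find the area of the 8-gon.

Apply the shoelace formula: 2A = Σ (x_i·y_{i+1} − x_{i+1}·y_i), indices taken mod 8.
Σ = (48) + (96) + (60) + (-9.5) + (223.75) + (277.25) + (87.5) + (104) = 887
Area = |Σ|/2 = 443.5.

443.5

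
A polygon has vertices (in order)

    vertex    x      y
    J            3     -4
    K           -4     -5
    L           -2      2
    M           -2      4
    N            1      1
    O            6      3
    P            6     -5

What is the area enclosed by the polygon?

59.5

Apply Gauss's area formula: 2A = Σ (x_i·y_{i+1} − x_{i+1}·y_i), indices taken mod 7.
Σ = (-31) + (-18) + (-4) + (-6) + (-3) + (-48) + (-9) = -119
Area = |Σ|/2 = 59.5.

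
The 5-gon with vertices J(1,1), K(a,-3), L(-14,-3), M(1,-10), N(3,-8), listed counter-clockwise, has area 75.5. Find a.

The doubled signed area Σ (x_i y_{i+1} − x_{i+1} y_i) is linear in a.
With a=0 it equals 131; the coefficient of a is -4 (from the two edges through K).
So -4·a + 131 = 2·75.5 = 151 ⇒ a = -5.

-5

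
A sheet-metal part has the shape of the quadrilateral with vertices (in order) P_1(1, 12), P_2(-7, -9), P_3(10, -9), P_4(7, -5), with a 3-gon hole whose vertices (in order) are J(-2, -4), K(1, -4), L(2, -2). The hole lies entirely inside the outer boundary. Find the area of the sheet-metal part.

Outer boundary:
Cross-terms: 75, 153, 13, 89  ⇒  Σ = 330
Area = |Σ|/2 = 165.
Hole:
Apply the surveyor's formula: 2A = Σ (x_i·y_{i+1} − x_{i+1}·y_i), indices taken mod 3.
Σ = (12) + (6) + (-12) = 6
Area = |Σ|/2 = 3.
Net area = 165 − 3 = 162.

162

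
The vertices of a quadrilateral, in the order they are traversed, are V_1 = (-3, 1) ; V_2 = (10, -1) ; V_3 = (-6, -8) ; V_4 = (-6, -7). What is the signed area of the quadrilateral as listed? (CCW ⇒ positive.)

-63

Apply the shoelace (surveyor's) formula: 2A = Σ (x_i·y_{i+1} − x_{i+1}·y_i), indices taken mod 4.
Σ = (-7) + (-86) + (-6) + (-27) = -126
Signed area = Σ/2 = -63 (negative ⇒ clockwise traversal).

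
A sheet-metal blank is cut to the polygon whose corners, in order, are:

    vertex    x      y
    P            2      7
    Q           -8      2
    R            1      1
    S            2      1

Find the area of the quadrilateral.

P→Q: (2)(2) − (-8)(7) = 60
Q→R: (-8)(1) − (1)(2) = -10
R→S: (1)(1) − (2)(1) = -1
S→P: (2)(7) − (2)(1) = 12
Σ = 61
Area = |Σ|/2 = 30.5.

30.5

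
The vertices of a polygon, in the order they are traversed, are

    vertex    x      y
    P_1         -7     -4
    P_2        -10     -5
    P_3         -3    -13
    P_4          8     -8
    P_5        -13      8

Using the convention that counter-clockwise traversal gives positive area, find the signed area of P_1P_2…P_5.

153

Apply the surveyor's formula: 2A = Σ (x_i·y_{i+1} − x_{i+1}·y_i), indices taken mod 5.
Cross-terms: -5, 115, 128, -40, 108  ⇒  Σ = 306
Signed area = Σ/2 = 153 (positive ⇒ counter-clockwise traversal).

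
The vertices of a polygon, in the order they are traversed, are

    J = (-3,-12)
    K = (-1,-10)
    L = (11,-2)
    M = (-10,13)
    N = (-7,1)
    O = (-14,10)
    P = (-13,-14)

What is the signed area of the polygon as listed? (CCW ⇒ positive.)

Apply the surveyor's formula: 2A = Σ (x_i·y_{i+1} − x_{i+1}·y_i), indices taken mod 7.
Cross-terms: 18, 112, 123, 81, -56, 326, 114  ⇒  Σ = 718
Signed area = Σ/2 = 359 (positive ⇒ counter-clockwise traversal).

359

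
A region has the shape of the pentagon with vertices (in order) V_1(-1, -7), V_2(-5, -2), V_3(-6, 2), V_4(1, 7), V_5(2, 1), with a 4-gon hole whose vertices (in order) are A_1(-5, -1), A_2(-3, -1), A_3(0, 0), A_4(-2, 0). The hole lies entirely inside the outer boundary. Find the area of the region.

60.5

Outer boundary:
Apply the shoelace (surveyor's) formula: 2A = Σ (x_i·y_{i+1} − x_{i+1}·y_i), indices taken mod 5.
Cross-terms: -33, -22, -44, -13, -13  ⇒  Σ = -125
Area = |Σ|/2 = 62.5.
Hole:
Apply the shoelace (surveyor's) formula: 2A = Σ (x_i·y_{i+1} − x_{i+1}·y_i), indices taken mod 4.
A_1→A_2: (-5)(-1) − (-3)(-1) = 2
A_2→A_3: (-3)(0) − (0)(-1) = 0
A_3→A_4: (0)(0) − (-2)(0) = 0
A_4→A_1: (-2)(-1) − (-5)(0) = 2
Σ = 4
Area = |Σ|/2 = 2.
Net area = 62.5 − 2 = 60.5.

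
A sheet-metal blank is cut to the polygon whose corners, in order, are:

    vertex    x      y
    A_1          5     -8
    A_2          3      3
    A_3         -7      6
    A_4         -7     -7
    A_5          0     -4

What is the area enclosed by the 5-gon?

108.5

Apply the shoelace formula: 2A = Σ (x_i·y_{i+1} − x_{i+1}·y_i), indices taken mod 5.
Cross-terms: 39, 39, 91, 28, 20  ⇒  Σ = 217
Area = |Σ|/2 = 108.5.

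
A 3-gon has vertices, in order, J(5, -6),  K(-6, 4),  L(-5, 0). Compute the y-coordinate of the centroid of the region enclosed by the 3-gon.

Apply the shoelace (surveyor's) formula. First the cross-terms c_i = x_i·y_{i+1} − x_{i+1}·y_i:
  -16, 20, 30  ⇒  2A = 34, A = 17.
Then Σ (y_i + y_{i+1})·c_i = -68, so ȳ = -68 / (6·17) = -2/3.

-2/3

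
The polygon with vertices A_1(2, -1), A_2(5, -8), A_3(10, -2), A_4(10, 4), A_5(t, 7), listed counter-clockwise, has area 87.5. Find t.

Write out the shoelace sum; only the two edges meeting at A_5 involve t:
2·Area = [(10·7 − t·4) + (t·(-1) − 2·7)] + 119
       = -5·t + 175 = 175
⇒ t = 0.

0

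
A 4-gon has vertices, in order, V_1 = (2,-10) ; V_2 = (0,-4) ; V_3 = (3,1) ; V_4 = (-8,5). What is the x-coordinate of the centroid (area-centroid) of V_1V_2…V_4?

-515/291

Apply the surveyor's formula. First the cross-terms c_i = x_i·y_{i+1} − x_{i+1}·y_i:
  -8, 12, 23, 70  ⇒  2A = 97, A = 48.5.
Then Σ (x_i + x_{i+1})·c_i = -515, so x̄ = -515 / (6·48.5) = -515/291.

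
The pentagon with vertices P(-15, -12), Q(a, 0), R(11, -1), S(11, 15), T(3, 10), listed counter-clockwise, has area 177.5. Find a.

Write out the shoelace sum; only the two edges meeting at Q involve a:
2·Area = [((-15)·0 − a·(-12)) + (a·(-1) − 11·0)] + 355
       = 11·a + 355 = 355
⇒ a = 0.

0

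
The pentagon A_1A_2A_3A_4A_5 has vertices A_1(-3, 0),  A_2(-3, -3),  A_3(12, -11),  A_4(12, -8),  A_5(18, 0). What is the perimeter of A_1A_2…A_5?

|A_1A_2| = √((0)² + (-3)²) = √9 = 3
|A_2A_3| = √((15)² + (-8)²) = √289 = 17
|A_3A_4| = √((0)² + (3)²) = √9 = 3
|A_4A_5| = √((6)² + (8)²) = √100 = 10
|A_5A_1| = √((-21)² + (0)²) = √441 = 21
Perimeter = 3 + 17 + 3 + 10 + 21 = 54.

54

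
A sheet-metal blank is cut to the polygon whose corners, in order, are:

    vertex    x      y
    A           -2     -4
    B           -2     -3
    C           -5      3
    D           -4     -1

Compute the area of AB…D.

4

Σ = (-2) + (-21) + (17) + (14) = 8
Area = |Σ|/2 = 4.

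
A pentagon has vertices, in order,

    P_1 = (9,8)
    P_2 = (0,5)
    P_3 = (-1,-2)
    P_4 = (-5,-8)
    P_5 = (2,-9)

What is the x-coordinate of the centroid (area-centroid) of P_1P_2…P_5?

Apply the shoelace (surveyor's) formula. First the cross-terms c_i = x_i·y_{i+1} − x_{i+1}·y_i:
  45, 5, -2, 61, 97  ⇒  2A = 206, A = 103.
Then Σ (x_i + x_{i+1})·c_i = 1296, so x̄ = 1296 / (6·103) = 216/103.

216/103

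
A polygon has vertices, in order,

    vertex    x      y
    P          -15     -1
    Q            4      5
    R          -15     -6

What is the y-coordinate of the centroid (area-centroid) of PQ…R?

-2/3

Apply the surveyor's formula. First the cross-terms c_i = x_i·y_{i+1} − x_{i+1}·y_i:
  -71, 51, -75  ⇒  2A = -95, A = -47.5.
Then Σ (y_i + y_{i+1})·c_i = 190, so ȳ = 190 / (6·(-47.5)) = -2/3.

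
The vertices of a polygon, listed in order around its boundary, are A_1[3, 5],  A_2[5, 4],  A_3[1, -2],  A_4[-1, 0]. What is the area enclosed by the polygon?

Apply the shoelace (surveyor's) formula: 2A = Σ (x_i·y_{i+1} − x_{i+1}·y_i), indices taken mod 4.
Cross-terms: -13, -14, -2, -5  ⇒  Σ = -34
Area = |Σ|/2 = 17.

17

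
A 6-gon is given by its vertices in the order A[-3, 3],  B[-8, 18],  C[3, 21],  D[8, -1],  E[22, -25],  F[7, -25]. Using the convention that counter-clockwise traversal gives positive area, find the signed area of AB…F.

-515

Apply the shoelace (surveyor's) formula: 2A = Σ (x_i·y_{i+1} − x_{i+1}·y_i), indices taken mod 6.
Σ = (-30) + (-222) + (-171) + (-178) + (-375) + (-54) = -1030
Signed area = Σ/2 = -515 (negative ⇒ clockwise traversal).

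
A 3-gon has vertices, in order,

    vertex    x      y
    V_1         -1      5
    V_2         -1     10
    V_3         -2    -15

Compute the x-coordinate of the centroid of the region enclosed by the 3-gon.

Apply the shoelace formula. First the cross-terms c_i = x_i·y_{i+1} − x_{i+1}·y_i:
  -5, 35, -25  ⇒  2A = 5, A = 2.5.
Then Σ (x_i + x_{i+1})·c_i = -20, so x̄ = -20 / (6·2.5) = -4/3.

-4/3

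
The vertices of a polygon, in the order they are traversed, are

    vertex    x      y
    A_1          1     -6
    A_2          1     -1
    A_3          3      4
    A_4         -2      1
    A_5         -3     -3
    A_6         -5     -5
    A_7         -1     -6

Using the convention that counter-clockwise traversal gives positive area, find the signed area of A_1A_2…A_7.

34.5

Σ = (5) + (7) + (11) + (9) + (0) + (25) + (12) = 69
Signed area = Σ/2 = 34.5 (positive ⇒ counter-clockwise traversal).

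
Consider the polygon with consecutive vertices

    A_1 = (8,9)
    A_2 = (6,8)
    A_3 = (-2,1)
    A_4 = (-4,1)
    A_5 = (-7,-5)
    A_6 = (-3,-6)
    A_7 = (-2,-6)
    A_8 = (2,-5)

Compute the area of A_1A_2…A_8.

Cross-terms: 10, 22, 2, 27, 27, 6, 22, 58  ⇒  Σ = 174
Area = |Σ|/2 = 87.

87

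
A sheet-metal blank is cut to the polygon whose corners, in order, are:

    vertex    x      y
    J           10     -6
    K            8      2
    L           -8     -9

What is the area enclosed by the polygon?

Apply the shoelace formula: 2A = Σ (x_i·y_{i+1} − x_{i+1}·y_i), indices taken mod 3.
J→K: (10)(2) − (8)(-6) = 68
K→L: (8)(-9) − (-8)(2) = -56
L→J: (-8)(-6) − (10)(-9) = 138
Σ = 150
Area = |Σ|/2 = 75.

75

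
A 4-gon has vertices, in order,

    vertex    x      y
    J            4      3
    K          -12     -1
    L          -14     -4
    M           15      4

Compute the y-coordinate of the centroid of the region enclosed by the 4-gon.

Apply the surveyor's formula. First the cross-terms c_i = x_i·y_{i+1} − x_{i+1}·y_i:
  32, 34, 4, 29  ⇒  2A = 99, A = 49.5.
Then Σ (y_i + y_{i+1})·c_i = 97, so ȳ = 97 / (6·49.5) = 97/297.

97/297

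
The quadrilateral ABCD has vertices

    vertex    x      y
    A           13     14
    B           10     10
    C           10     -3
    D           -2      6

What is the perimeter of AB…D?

|AB| = √((-3)² + (-4)²) = √25 = 5
|BC| = √((0)² + (-13)²) = √169 = 13
|CD| = √((-12)² + (9)²) = √225 = 15
|DA| = √((15)² + (8)²) = √289 = 17
Perimeter = 5 + 13 + 15 + 17 = 50.

50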